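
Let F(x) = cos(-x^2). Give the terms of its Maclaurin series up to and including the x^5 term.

Use the known series and substitute for the argument.
F(0) = 1
F′(0) = 0
F′′(0) = 0
F′′′(0) = 0
F^(4)(0) = -12
F^(5)(0) = 0

1 - x^4/2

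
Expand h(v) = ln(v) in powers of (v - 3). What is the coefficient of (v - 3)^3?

1/81

h(3) = ln(3)
h′(3) = 1/3
h′′(3) = -1/9
h′′′(3) = 2/27
Dividing each by k! gives the coefficients c_0, ..., c_3.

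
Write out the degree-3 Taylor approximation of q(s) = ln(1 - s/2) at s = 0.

[s^0] = 0;  [s^1] = -1/2;  [s^2] = -1/8;  [s^3] = -1/24.

-s^3/24 - s^2/8 - s/2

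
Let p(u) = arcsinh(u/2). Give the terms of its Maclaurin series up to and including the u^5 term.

p(0) = 0
p′(0) = 1/2
p′′(0) = 0
p′′′(0) = -1/8
p^(4)(0) = 0
p^(5)(0) = 9/32

3*u^5/1280 - u^3/48 + u/2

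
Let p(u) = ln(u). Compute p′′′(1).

Use the known series and substitute for the argument.
From the series, [(u - 1)^3] p = 1/3; multiply by 3! = 6 to get 2.

2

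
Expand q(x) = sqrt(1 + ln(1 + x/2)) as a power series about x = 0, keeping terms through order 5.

Compose series: expand the inner function first, then feed it into the outer expansion.

1609*x^5/122880 - 143*x^4/6144 + 17*x^3/384 - 3*x^2/32 + x/4 + 1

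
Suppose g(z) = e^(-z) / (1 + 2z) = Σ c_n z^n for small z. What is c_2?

Multiply the two series term by term and collect like powers.
g(0) = 1
g′(0) = -3
g′′(0) = 13
Dividing each by k! gives the coefficients c_0, ..., c_2.

13/2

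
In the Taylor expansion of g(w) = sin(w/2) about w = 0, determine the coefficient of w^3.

-1/48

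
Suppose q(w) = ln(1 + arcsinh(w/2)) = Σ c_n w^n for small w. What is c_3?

1/48

Let u equal the inner series; expand the outer function in u and truncate.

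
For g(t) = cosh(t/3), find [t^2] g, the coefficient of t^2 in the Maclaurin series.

g(0) = 1
g′(0) = 0
g′′(0) = 1/9

1/18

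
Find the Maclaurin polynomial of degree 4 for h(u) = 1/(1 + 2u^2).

Differentiate repeatedly and evaluate at the center.
[u^0] = 1;  [u^1] = 0;  [u^2] = -2;  [u^3] = 0;  [u^4] = 4.

4*u^4 - 2*u^2 + 1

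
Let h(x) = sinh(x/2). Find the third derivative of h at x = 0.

1/8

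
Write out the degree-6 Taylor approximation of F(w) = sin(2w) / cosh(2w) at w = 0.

48*w^5/5 - 16*w^3/3 + 2*w

Write the quotient as an unknown series and match coefficients against numerator = denominator · series.
F(0) = 0
F′(0) = 2
F′′(0) = 0
F′′′(0) = -32
F^(4)(0) = 0
F^(5)(0) = 1152
F^(6)(0) = 0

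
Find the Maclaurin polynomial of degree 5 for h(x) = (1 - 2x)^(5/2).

-3*x^5/8 - 5*x^4/8 - 5*x^3/2 + 15*x^2/2 - 5*x + 1

Compute the successive derivatives at the expansion point and divide by k!.
h(0) = 1
h′(0) = -5
h′′(0) = 15
h′′′(0) = -15
h^(4)(0) = -15
h^(5)(0) = -45
Then c_k = h^(k)(0)/k! gives each Taylor coefficient.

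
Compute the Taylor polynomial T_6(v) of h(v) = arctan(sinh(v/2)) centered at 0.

v^5/768 - v^3/48 + v/2

Compose series: expand the inner function first, then feed it into the outer expansion.
[v^0] = 0;  [v^1] = 1/2;  [v^2] = 0;  [v^3] = -1/48;  [v^4] = 0;  [v^5] = 1/768;  [v^6] = 0.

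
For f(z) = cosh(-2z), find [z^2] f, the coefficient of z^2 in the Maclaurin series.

2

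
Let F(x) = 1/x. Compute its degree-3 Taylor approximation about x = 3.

-(x - 3)^3/81 + (x - 3)^2/27 - (x - 3)/9 + 1/3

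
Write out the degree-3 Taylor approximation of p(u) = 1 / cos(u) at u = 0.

u^2/2 + 1

Divide the numerator series by the denominator series (power-series long division).
[u^0] = 1;  [u^1] = 0;  [u^2] = 1/2;  [u^3] = 0.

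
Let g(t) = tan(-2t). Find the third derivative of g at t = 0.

-16

Differentiate repeatedly and evaluate at the center.
From the series, [t^3] g = -8/3; multiply by 3! = 6 to get -16.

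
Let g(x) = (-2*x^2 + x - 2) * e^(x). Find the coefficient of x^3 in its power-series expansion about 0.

Shift and add copies of the series according to the polynomial's terms.
[x^0] = -2;  [x^1] = -1;  [x^2] = -2;  [x^3] = -11/6.
So c_3 = g′′′(0)/3! = -11/6.

-11/6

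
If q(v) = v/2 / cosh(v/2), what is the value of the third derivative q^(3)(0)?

Write the quotient as an unknown series and match coefficients against numerator = denominator · series.
From the series, [v^3] q = -1/16; multiply by 3! = 6 to get -3/8.

-3/8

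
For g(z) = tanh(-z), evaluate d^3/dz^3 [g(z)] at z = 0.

2

Compute the successive derivatives at the expansion point and divide by k!.
The coefficient of z^3 in the expansion is 1/3, so g′′′(0) = 3! * (1/3) = 2.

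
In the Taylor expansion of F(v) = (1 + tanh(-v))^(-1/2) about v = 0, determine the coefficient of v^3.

7/48

Plug the Maclaurin series of the inner function into that of the outer and collect terms.
[v^0] = 1;  [v^1] = 1/2;  [v^2] = 3/8;  [v^3] = 7/48.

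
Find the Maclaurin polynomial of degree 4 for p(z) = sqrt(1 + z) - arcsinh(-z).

-5*z^4/128 - 5*z^3/48 - z^2/8 + 3*z/2 + 1

Add the two expansions coefficient-wise.
p(0) = 1
p′(0) = 3/2
p′′(0) = -1/4
p′′′(0) = -5/8
p^(4)(0) = -15/16
The Taylor polynomial is Σ p^(k)(0)/k! · z^k.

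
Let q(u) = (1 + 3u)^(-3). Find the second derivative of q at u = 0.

108

The coefficient of u^2 in the expansion is 54, so q′′(0) = 2! * (54) = 108.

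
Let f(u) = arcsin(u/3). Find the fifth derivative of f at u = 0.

From the series, [u^5] f = 1/3240; multiply by 5! = 120 to get 1/27.

1/27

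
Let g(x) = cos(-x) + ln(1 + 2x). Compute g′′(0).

Combine the two series term by term.
The coefficient of x^2 in the expansion is -5/2, so g′′(0) = 2! * (-5/2) = -5.

-5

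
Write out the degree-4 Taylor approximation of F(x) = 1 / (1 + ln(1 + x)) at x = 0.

Expand as Σ (-1)^k u^k with u equal to the inner function's series.
[x^0] = 1;  [x^1] = -1;  [x^2] = 3/2;  [x^3] = -7/3;  [x^4] = 11/3.

11*x^4/3 - 7*x^3/3 + 3*x^2/2 - x + 1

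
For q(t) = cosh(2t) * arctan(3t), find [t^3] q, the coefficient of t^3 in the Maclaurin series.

Take the Cauchy product of the two expansions.
[t^0] = 0;  [t^1] = 3;  [t^2] = 0;  [t^3] = -3.

-3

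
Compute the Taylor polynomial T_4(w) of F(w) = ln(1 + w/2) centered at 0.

-w^4/64 + w^3/24 - w^2/8 + w/2

Apply the Taylor formula c_k = f^(k)(a)/k!.
F(0) = 0
F′(0) = 1/2
F′′(0) = -1/4
F′′′(0) = 1/4
F^(4)(0) = -3/8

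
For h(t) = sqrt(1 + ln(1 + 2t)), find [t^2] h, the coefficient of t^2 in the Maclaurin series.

-3/2

Substitute the inner expansion into the outer series and collect powers.
h(0) = 1
h′(0) = 1
h′′(0) = -3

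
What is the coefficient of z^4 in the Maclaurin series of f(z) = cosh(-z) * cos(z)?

-1/6

Write out both Maclaurin series and multiply, keeping only the needed powers.
f(0) = 1
f′(0) = 0
f′′(0) = 0
f′′′(0) = 0
f^(4)(0) = -4
So c_4 = f^(4)(0)/4! = -1/6.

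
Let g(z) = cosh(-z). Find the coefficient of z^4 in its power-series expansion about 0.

Differentiate repeatedly and evaluate at the center.
[z^0] = 1;  [z^1] = 0;  [z^2] = 1/2;  [z^3] = 0;  [z^4] = 1/24.

1/24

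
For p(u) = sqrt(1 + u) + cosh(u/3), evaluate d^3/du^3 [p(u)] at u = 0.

Combine the two series term by term.
From the series, [u^3] p = 1/16; multiply by 3! = 6 to get 3/8.

3/8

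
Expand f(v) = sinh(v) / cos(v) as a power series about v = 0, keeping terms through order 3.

2*v^3/3 + v

Write the quotient as an unknown series and match coefficients against numerator = denominator · series.
f(0) = 0
f′(0) = 1
f′′(0) = 0
f′′′(0) = 4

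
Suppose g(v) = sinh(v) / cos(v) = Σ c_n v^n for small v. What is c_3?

Divide the numerator series by the denominator series (power-series long division).
[v^0] = 0;  [v^1] = 1;  [v^2] = 0;  [v^3] = 2/3.
So c_3 = g′′′(0)/3! = 2/3.

2/3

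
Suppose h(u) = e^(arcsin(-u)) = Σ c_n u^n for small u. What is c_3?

-1/3

Substitute the inner expansion into the outer series and collect powers.
h(0) = 1
h′(0) = -1
h′′(0) = 1
h′′′(0) = -2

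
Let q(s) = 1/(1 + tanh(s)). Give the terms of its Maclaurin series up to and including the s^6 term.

Substitute the inner expansion into the outer series and collect powers.
[s^0] = 1;  [s^1] = -1;  [s^2] = 1;  [s^3] = -2/3;  [s^4] = 1/3;  [s^5] = -2/15;  [s^6] = 2/45.

2*s^6/45 - 2*s^5/15 + s^4/3 - 2*s^3/3 + s^2 - s + 1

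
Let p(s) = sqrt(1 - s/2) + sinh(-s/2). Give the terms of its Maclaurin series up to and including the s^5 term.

-137*s^5/122880 - 5*s^4/2048 - 11*s^3/384 - s^2/32 - 3*s/4 + 1

Expand each term separately and add.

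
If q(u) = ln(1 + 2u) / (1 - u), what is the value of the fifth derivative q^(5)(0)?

608

Take the Cauchy product of the two expansions.
The coefficient of u^5 in the expansion is 76/15, so q^(5)(0) = 5! * (76/15) = 608.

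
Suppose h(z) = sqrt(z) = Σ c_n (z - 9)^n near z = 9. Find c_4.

h(9) = 3
h′(9) = 1/6
h′′(9) = -1/108
h′′′(9) = 1/648
h^(4)(9) = -5/11664
So c_4 = h^(4)(9)/4! = -5/279936.

-5/279936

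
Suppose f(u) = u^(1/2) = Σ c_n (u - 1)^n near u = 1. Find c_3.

Differentiate repeatedly and evaluate at the center.

1/16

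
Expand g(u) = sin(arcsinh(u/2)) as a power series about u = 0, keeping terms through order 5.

Compose series: expand the inner function first, then feed it into the outer expansion.

u^5/192 - u^3/24 + u/2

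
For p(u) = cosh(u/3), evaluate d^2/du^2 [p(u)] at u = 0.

1/9

The coefficient of u^2 in the expansion is 1/18, so p′′(0) = 2! * (1/18) = 1/9.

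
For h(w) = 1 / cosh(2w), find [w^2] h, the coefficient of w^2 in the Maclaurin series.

Write the quotient as an unknown series and match coefficients against numerator = denominator · series.
h(0) = 1
h′(0) = 0
h′′(0) = -4
Then c_k = h^(k)(0)/k! gives each Taylor coefficient.

-2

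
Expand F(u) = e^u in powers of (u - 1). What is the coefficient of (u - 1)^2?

F(1) = e
F′(1) = e
F′′(1) = e
So c_2 = F′′(1)/2! = e/2.

e/2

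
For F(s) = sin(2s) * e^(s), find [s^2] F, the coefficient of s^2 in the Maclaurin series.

2

Multiply the two series term by term and collect like powers.
F(0) = 0
F′(0) = 2
F′′(0) = 4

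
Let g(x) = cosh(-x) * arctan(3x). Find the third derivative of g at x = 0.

Take the Cauchy product of the two expansions.
From the series, [x^3] g = -15/2; multiply by 3! = 6 to get -45.

-45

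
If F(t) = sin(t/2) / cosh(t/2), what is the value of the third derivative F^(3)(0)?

Invert the denominator's series and multiply.
The coefficient of t^3 in the expansion is -1/12, so F′′′(0) = 3! * (-1/12) = -1/2.

-1/2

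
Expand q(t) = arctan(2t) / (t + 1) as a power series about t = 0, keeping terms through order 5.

Expand 1/(denominator) as a geometric series and multiply by the numerator's series.
q(0) = 0
q′(0) = 2
q′′(0) = -4
q′′′(0) = -4
q^(4)(0) = 16
q^(5)(0) = 688

86*t^5/15 + 2*t^4/3 - 2*t^3/3 - 2*t^2 + 2*t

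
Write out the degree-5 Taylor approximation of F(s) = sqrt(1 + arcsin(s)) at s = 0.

Plug the Maclaurin series of the inner function into that of the outer and collect terms.
F(0) = 1
F′(0) = 1/2
F′′(0) = -1/4
F′′′(0) = 7/8
F^(4)(0) = -31/16
F^(5)(0) = 369/32
The Taylor polynomial is Σ F^(k)(0)/k! · s^k.

123*s^5/1280 - 31*s^4/384 + 7*s^3/48 - s^2/8 + s/2 + 1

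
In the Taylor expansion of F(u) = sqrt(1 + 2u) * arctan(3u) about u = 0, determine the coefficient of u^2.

Write out both Maclaurin series and multiply, keeping only the needed powers.
F(0) = 0
F′(0) = 3
F′′(0) = 6
So c_2 = F′′(0)/2! = 3.

3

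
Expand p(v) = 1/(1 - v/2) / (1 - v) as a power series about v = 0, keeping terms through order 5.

63*v^5/32 + 31*v^4/16 + 15*v^3/8 + 7*v^2/4 + 3*v/2 + 1

Multiply the two series term by term and collect like powers.
p(0) = 1
p′(0) = 3/2
p′′(0) = 7/2
p′′′(0) = 45/4
p^(4)(0) = 93/2
p^(5)(0) = 945/4
Then c_k = p^(k)(0)/k! gives each Taylor coefficient.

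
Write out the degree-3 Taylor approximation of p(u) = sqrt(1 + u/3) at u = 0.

u^3/432 - u^2/72 + u/6 + 1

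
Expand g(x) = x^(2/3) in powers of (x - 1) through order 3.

4*(x - 1)^3/81 - (x - 1)^2/9 + 2*(x - 1)/3 + 1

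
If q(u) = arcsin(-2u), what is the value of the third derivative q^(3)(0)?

Use the known series and substitute for the argument.
From the series, [u^3] q = -4/3; multiply by 3! = 6 to get -8.

-8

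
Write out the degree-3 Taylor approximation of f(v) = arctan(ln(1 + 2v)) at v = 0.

-2*v^2 + 2*v

Plug the Maclaurin series of the inner function into that of the outer and collect terms.
f(0) = 0
f′(0) = 2
f′′(0) = -4
f′′′(0) = 0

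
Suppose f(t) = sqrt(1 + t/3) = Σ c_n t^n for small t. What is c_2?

Apply the Taylor formula c_k = f^(k)(a)/k!.

-1/72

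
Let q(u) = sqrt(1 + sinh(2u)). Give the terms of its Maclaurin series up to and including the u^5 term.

Substitute the inner expansion into the outer series and collect powers.

241*u^5/120 - 31*u^4/24 + 7*u^3/6 - u^2/2 + u + 1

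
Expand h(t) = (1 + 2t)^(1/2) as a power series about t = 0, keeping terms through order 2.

-t^2/2 + t + 1

Use the known series and substitute for the argument.
h(0) = 1
h′(0) = 1
h′′(0) = -1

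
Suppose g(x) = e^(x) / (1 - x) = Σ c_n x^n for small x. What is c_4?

Write out both Maclaurin series and multiply, keeping only the needed powers.
g(0) = 1
g′(0) = 2
g′′(0) = 5
g′′′(0) = 16
g^(4)(0) = 65
So c_4 = g^(4)(0)/4! = 65/24.

65/24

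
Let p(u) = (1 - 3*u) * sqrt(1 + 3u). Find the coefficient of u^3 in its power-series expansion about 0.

Distribute the polynomial across the series and collect like powers.
p(0) = 1
p′(0) = -3/2
p′′(0) = -45/4
p′′′(0) = 243/8
So c_3 = p′′′(0)/3! = 81/16.

81/16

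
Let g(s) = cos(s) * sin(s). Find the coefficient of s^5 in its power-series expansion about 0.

2/15

Take the Cauchy product of the two expansions.
[s^0] = 0;  [s^1] = 1;  [s^2] = 0;  [s^3] = -2/3;  [s^4] = 0;  [s^5] = 2/15.
So c_5 = g^(5)(0)/5! = 2/15.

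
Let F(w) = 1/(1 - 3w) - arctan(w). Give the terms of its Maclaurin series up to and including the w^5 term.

Add the two expansions coefficient-wise.
F(0) = 1
F′(0) = 2
F′′(0) = 18
F′′′(0) = 164
F^(4)(0) = 1944
F^(5)(0) = 29136

1214*w^5/5 + 81*w^4 + 82*w^3/3 + 9*w^2 + 2*w + 1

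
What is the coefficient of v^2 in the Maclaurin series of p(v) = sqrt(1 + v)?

p(0) = 1
p′(0) = 1/2
p′′(0) = -1/4
So c_2 = p′′(0)/2! = -1/8.

-1/8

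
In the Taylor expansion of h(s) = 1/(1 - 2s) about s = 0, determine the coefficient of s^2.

h(0) = 1
h′(0) = 2
h′′(0) = 8
The Taylor polynomial is Σ h^(k)(0)/k! · s^k.

4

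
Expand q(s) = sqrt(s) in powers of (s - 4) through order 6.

q(4) = 2
q′(4) = 1/4
q′′(4) = -1/32
q′′′(4) = 3/256
q^(4)(4) = -15/2048
q^(5)(4) = 105/16384
q^(6)(4) = -945/131072

-21*(s - 4)^6/2097152 + 7*(s - 4)^5/131072 - 5*(s - 4)^4/16384 + (s - 4)^3/512 - (s - 4)^2/64 + (s - 4)/4 + 2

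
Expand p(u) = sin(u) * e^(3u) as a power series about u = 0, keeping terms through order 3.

Multiply the two series term by term and collect like powers.
p(0) = 0
p′(0) = 1
p′′(0) = 6
p′′′(0) = 26
Dividing each by k! gives the coefficients c_0, ..., c_3.

13*u^3/3 + 3*u^2 + u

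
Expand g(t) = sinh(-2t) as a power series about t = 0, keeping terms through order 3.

-4*t^3/3 - 2*t

Use the known series and substitute for the argument.
g(0) = 0
g′(0) = -2
g′′(0) = 0
g′′′(0) = -8
The Taylor polynomial is Σ g^(k)(0)/k! · t^k.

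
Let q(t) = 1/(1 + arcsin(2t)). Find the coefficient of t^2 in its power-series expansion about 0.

Let u equal the inner series; expand the outer function in u and truncate.
q(0) = 1
q′(0) = -2
q′′(0) = 8
Then c_k = q^(k)(0)/k! gives each Taylor coefficient.

4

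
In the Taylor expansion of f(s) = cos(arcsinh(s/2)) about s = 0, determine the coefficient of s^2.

Let u equal the inner series; expand the outer function in u and truncate.
[s^0] = 1;  [s^1] = 0;  [s^2] = -1/8.

-1/8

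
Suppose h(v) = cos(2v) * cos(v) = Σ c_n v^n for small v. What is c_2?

-5/2

Take the Cauchy product of the two expansions.
h(0) = 1
h′(0) = 0
h′′(0) = -5
So c_2 = h′′(0)/2! = -5/2.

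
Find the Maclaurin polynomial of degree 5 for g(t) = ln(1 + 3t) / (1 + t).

Multiply the two series term by term and collect like powers.
g(0) = 0
g′(0) = 3
g′′(0) = -15
g′′′(0) = 99
g^(4)(0) = -882
g^(5)(0) = 10242
Then c_k = g^(k)(0)/k! gives each Taylor coefficient.

1707*t^5/20 - 147*t^4/4 + 33*t^3/2 - 15*t^2/2 + 3*t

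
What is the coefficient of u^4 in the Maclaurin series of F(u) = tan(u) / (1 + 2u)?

Write out both Maclaurin series and multiply, keeping only the needed powers.
F(0) = 0
F′(0) = 1
F′′(0) = -4
F′′′(0) = 26
F^(4)(0) = -208

-26/3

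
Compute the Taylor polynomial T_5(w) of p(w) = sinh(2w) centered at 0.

4*w^5/15 + 4*w^3/3 + 2*w

Apply the Taylor formula c_k = f^(k)(a)/k!.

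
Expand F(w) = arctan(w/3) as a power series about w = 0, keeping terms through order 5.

w^5/1215 - w^3/81 + w/3

F(0) = 0
F′(0) = 1/3
F′′(0) = 0
F′′′(0) = -2/27
F^(4)(0) = 0
F^(5)(0) = 8/81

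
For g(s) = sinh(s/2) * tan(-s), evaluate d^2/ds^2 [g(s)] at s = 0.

-1

Multiply the two series term by term and collect like powers.
The coefficient of s^2 in the expansion is -1/2, so g′′(0) = 2! * (-1/2) = -1.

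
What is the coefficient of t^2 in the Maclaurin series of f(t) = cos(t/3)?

[t^0] = 1;  [t^1] = 0;  [t^2] = -1/18.

-1/18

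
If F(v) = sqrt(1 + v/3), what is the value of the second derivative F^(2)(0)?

-1/36

From the series, [v^2] F = -1/72; multiply by 2! = 2 to get -1/36.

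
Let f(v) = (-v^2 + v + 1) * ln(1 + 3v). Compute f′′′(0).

9

Distribute the polynomial across the series and collect like powers.
The coefficient of v^3 in the expansion is 3/2, so f′′′(0) = 3! * (3/2) = 9.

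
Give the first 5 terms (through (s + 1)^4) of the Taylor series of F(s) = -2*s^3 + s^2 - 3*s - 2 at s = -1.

Use the known series and substitute for the argument.
F(-1) = 4
F′(-1) = -11
F′′(-1) = 14
F′′′(-1) = -12
F^(4)(-1) = 0
The Taylor polynomial is Σ F^(k)(-1)/k! · (s + 1)^k.

-2*(s + 1)^3 + 7*(s + 1)^2 - 11*(s + 1) + 4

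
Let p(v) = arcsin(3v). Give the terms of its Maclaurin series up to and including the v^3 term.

9*v^3/2 + 3*v

p(0) = 0
p′(0) = 3
p′′(0) = 0
p′′′(0) = 27
Then c_k = p^(k)(0)/k! gives each Taylor coefficient.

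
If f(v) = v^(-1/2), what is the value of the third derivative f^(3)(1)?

-15/8

Apply the Taylor formula c_k = f^(k)(a)/k!.
From the series, [(v - 1)^3] f = -5/16; multiply by 3! = 6 to get -15/8.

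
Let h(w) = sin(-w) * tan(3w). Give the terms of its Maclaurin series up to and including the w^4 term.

-17*w^4/2 - 3*w^2

Multiply the two series term by term and collect like powers.
h(0) = 0
h′(0) = 0
h′′(0) = -6
h′′′(0) = 0
h^(4)(0) = -204
Dividing each by k! gives the coefficients c_0, ..., c_4.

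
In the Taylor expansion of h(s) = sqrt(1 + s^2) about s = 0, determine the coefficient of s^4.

-1/8

h(0) = 1
h′(0) = 0
h′′(0) = 1
h′′′(0) = 0
h^(4)(0) = -3
So c_4 = h^(4)(0)/4! = -1/8.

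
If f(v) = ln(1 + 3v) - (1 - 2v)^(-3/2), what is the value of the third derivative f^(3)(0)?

-51

Add the two expansions coefficient-wise.
The coefficient of v^3 in the expansion is -17/2, so f′′′(0) = 3! * (-17/2) = -51.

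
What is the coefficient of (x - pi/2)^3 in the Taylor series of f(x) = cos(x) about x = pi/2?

1/6

Compute the successive derivatives at the expansion point and divide by k!.
f(pi/2) = 0
f′(pi/2) = -1
f′′(pi/2) = 0
f′′′(pi/2) = 1
The Taylor polynomial is Σ f^(k)(pi/2)/k! · (x - pi/2)^k.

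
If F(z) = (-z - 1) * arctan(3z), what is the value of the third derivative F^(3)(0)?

54

Shift and add copies of the series according to the polynomial's terms.
From the series, [z^3] F = 9; multiply by 3! = 6 to get 54.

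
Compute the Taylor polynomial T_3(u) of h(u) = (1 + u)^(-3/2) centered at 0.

-35*u^3/16 + 15*u^2/8 - 3*u/2 + 1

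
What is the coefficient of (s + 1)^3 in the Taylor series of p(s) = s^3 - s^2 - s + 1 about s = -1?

Use the known series and substitute for the argument.

1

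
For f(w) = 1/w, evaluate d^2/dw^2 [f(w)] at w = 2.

The coefficient of (w - 2)^2 in the expansion is 1/8, so f′′(2) = 2! * (1/8) = 1/4.

1/4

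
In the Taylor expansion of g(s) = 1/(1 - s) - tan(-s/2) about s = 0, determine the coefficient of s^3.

Add the two expansions coefficient-wise.
g(0) = 1
g′(0) = 3/2
g′′(0) = 2
g′′′(0) = 25/4

25/24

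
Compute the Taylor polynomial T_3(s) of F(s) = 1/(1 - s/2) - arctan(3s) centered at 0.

73*s^3/8 + s^2/4 - 5*s/2 + 1

Expand each term separately and add.
F(0) = 1
F′(0) = -5/2
F′′(0) = 1/2
F′′′(0) = 219/4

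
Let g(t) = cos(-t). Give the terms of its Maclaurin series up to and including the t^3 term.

1 - t^2/2

Apply the Taylor formula c_k = f^(k)(a)/k!.
[t^0] = 1;  [t^1] = 0;  [t^2] = -1/2;  [t^3] = 0.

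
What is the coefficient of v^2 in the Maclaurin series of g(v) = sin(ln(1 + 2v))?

Let u equal the inner series; expand the outer function in u and truncate.
g(0) = 0
g′(0) = 2
g′′(0) = -4
The Taylor polynomial is Σ g^(k)(0)/k! · v^k.

-2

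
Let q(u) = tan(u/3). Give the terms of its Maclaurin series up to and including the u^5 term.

2*u^5/3645 + u^3/81 + u/3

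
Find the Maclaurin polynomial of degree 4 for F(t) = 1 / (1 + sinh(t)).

4*t^4/3 - 7*t^3/6 + t^2 - t + 1

Expand as Σ (-1)^k u^k with u equal to the inner function's series.
F(0) = 1
F′(0) = -1
F′′(0) = 2
F′′′(0) = -7
F^(4)(0) = 32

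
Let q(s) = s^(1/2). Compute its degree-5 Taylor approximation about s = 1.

Differentiate repeatedly and evaluate at the center.
[(s - 1)^0] = 1;  [(s - 1)^1] = 1/2;  [(s - 1)^2] = -1/8;  [(s - 1)^3] = 1/16;  [(s - 1)^4] = -5/128;  [(s - 1)^5] = 7/256.

7*(s - 1)^5/256 - 5*(s - 1)^4/128 + (s - 1)^3/16 - (s - 1)^2/8 + (s - 1)/2 + 1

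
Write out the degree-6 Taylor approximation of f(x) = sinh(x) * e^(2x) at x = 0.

Take the Cauchy product of the two expansions.
f(0) = 0
f′(0) = 1
f′′(0) = 4
f′′′(0) = 13
f^(4)(0) = 40
f^(5)(0) = 121
f^(6)(0) = 364

91*x^6/180 + 121*x^5/120 + 5*x^4/3 + 13*x^3/6 + 2*x^2 + x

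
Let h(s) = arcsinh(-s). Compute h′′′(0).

1

Apply the Taylor formula c_k = f^(k)(a)/k!.
From the series, [s^3] h = 1/6; multiply by 3! = 6 to get 1.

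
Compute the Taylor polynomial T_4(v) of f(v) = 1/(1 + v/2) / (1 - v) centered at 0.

11*v^4/16 + 5*v^3/8 + 3*v^2/4 + v/2 + 1

Write out both Maclaurin series and multiply, keeping only the needed powers.
f(0) = 1
f′(0) = 1/2
f′′(0) = 3/2
f′′′(0) = 15/4
f^(4)(0) = 33/2
Dividing each by k! gives the coefficients c_0, ..., c_4.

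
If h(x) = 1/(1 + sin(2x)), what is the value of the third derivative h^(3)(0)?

-40

Substitute the inner expansion into the outer series and collect powers.
From the series, [x^3] h = -20/3; multiply by 3! = 6 to get -40.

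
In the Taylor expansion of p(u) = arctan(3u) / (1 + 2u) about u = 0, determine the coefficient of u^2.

-6

Expand each factor separately, then convolve coefficients.
p(0) = 0
p′(0) = 3
p′′(0) = -12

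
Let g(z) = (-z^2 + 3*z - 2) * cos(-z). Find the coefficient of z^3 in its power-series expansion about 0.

-3/2

Distribute the polynomial across the series and collect like powers.
g(0) = -2
g′(0) = 3
g′′(0) = 0
g′′′(0) = -9
So c_3 = g′′′(0)/3! = -3/2.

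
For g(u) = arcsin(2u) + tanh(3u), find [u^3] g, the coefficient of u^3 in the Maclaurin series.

Combine the two series term by term.
[u^0] = 0;  [u^1] = 5;  [u^2] = 0;  [u^3] = -23/3.

-23/3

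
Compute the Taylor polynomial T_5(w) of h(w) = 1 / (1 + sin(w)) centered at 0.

Write 1/(1+u) = 1 - u + u^2 - u^3 + ... and substitute the series for u.
[w^0] = 1;  [w^1] = -1;  [w^2] = 1;  [w^3] = -5/6;  [w^4] = 2/3;  [w^5] = -61/120.

-61*w^5/120 + 2*w^4/3 - 5*w^3/6 + w^2 - w + 1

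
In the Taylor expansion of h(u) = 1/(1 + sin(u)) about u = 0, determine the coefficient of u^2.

Substitute the inner expansion into the outer series and collect powers.
h(0) = 1
h′(0) = -1
h′′(0) = 2

1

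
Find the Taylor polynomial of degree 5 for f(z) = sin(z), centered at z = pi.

Differentiate repeatedly and evaluate at the center.
[(z - pi)^0] = 0;  [(z - pi)^1] = -1;  [(z - pi)^2] = 0;  [(z - pi)^3] = 1/6;  [(z - pi)^4] = 0;  [(z - pi)^5] = -1/120.

-(z - pi)^5/120 + (z - pi)^3/6 - (z - pi)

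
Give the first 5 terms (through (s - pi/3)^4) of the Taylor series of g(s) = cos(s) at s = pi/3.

(s - pi/3)^4/48 + sqrt(3)*(s - pi/3)^3/12 - (s - pi/3)^2/4 - sqrt(3)*(s - pi/3)/2 + 1/2

g(pi/3) = 1/2
g′(pi/3) = -sqrt(3)/2
g′′(pi/3) = -1/2
g′′′(pi/3) = sqrt(3)/2
g^(4)(pi/3) = 1/2
Then c_k = g^(k)(pi/3)/k! gives each Taylor coefficient.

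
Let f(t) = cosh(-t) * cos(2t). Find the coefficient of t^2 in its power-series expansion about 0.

-3/2

Take the Cauchy product of the two expansions.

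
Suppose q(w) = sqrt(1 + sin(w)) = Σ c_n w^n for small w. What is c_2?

-1/8

Let u equal the inner series; expand the outer function in u and truncate.
So c_2 = q′′(0)/2! = -1/8.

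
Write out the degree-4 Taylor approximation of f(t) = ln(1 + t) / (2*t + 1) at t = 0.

-131*t^4/12 + 16*t^3/3 - 5*t^2/2 + t

Expand 1/(denominator) as a geometric series and multiply by the numerator's series.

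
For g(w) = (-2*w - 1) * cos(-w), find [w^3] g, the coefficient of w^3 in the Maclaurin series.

Distribute the polynomial across the series and collect like powers.
g(0) = -1
g′(0) = -2
g′′(0) = 1
g′′′(0) = 6
The Taylor polynomial is Σ g^(k)(0)/k! · w^k.

1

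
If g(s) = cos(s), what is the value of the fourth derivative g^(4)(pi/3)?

The coefficient of (s - pi/3)^4 in the expansion is 1/48, so g^(4)(pi/3) = 4! * (1/48) = 1/2.

1/2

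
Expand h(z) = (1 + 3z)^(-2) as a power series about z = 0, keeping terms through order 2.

[z^0] = 1;  [z^1] = -6;  [z^2] = 27.

27*z^2 - 6*z + 1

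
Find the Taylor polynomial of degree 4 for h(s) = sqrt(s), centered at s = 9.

Differentiate repeatedly and evaluate at the center.
h(9) = 3
h′(9) = 1/6
h′′(9) = -1/108
h′′′(9) = 1/648
h^(4)(9) = -5/11664
Dividing each by k! gives the coefficients c_0, ..., c_4.

-5*(s - 9)^4/279936 + (s - 9)^3/3888 - (s - 9)^2/216 + (s - 9)/6 + 3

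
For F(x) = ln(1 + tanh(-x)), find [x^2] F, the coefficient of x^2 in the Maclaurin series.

Compose series: expand the inner function first, then feed it into the outer expansion.
So c_2 = F′′(0)/2! = -1/2.

-1/2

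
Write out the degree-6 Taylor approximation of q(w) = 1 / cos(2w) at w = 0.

244*w^6/45 + 10*w^4/3 + 2*w^2 + 1

Divide the numerator series by the denominator series (power-series long division).
q(0) = 1
q′(0) = 0
q′′(0) = 4
q′′′(0) = 0
q^(4)(0) = 80
q^(5)(0) = 0
q^(6)(0) = 3904
Then c_k = q^(k)(0)/k! gives each Taylor coefficient.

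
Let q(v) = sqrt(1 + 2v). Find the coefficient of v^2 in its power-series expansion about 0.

-1/2

q(0) = 1
q′(0) = 1
q′′(0) = -1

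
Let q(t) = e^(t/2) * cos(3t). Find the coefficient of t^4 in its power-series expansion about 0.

1081/384

Multiply the two series term by term and collect like powers.
q(0) = 1
q′(0) = 1/2
q′′(0) = -35/4
q′′′(0) = -107/8
q^(4)(0) = 1081/16
The Taylor polynomial is Σ q^(k)(0)/k! · t^k.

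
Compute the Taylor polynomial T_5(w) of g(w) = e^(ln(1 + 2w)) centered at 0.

Compose series: expand the inner function first, then feed it into the outer expansion.

2*w + 1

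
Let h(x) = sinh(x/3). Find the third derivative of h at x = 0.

From the series, [x^3] h = 1/162; multiply by 3! = 6 to get 1/27.

1/27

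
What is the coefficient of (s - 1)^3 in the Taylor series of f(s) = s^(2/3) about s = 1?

4/81

Differentiate repeatedly and evaluate at the center.
[(s - 1)^0] = 1;  [(s - 1)^1] = 2/3;  [(s - 1)^2] = -1/9;  [(s - 1)^3] = 4/81.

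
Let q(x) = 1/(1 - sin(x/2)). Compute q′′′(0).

Compose series: expand the inner function first, then feed it into the outer expansion.
The coefficient of x^3 in the expansion is 5/48, so q′′′(0) = 3! * (5/48) = 5/8.

5/8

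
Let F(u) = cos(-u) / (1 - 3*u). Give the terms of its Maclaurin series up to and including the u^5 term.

1837*u^5/8 + 1837*u^4/24 + 51*u^3/2 + 17*u^2/2 + 3*u + 1

Use 1/(1 - r) = Σ r^k on the denominator, then take the Cauchy product.
[u^0] = 1;  [u^1] = 3;  [u^2] = 17/2;  [u^3] = 51/2;  [u^4] = 1837/24;  [u^5] = 1837/8.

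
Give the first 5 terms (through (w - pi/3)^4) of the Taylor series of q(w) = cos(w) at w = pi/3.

(w - pi/3)^4/48 + sqrt(3)*(w - pi/3)^3/12 - (w - pi/3)^2/4 - sqrt(3)*(w - pi/3)/2 + 1/2

Compute the successive derivatives at the expansion point and divide by k!.
q(pi/3) = 1/2
q′(pi/3) = -sqrt(3)/2
q′′(pi/3) = -1/2
q′′′(pi/3) = sqrt(3)/2
q^(4)(pi/3) = 1/2
Then c_k = q^(k)(pi/3)/k! gives each Taylor coefficient.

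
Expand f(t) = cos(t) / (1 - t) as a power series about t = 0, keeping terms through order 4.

13*t^4/24 + t^3/2 + t^2/2 + t + 1

Multiply the numerator's expansion by the denominator's geometric series.
[t^0] = 1;  [t^1] = 1;  [t^2] = 1/2;  [t^3] = 1/2;  [t^4] = 13/24.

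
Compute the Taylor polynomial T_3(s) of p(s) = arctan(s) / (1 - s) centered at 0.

Use 1/(1 - r) = Σ r^k on the denominator, then take the Cauchy product.
[s^0] = 0;  [s^1] = 1;  [s^2] = 1;  [s^3] = 2/3.

2*s^3/3 + s^2 + s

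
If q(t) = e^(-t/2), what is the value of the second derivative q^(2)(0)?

1/4

Apply the Taylor formula c_k = f^(k)(a)/k!.
The coefficient of t^2 in the expansion is 1/8, so q′′(0) = 2! * (1/8) = 1/4.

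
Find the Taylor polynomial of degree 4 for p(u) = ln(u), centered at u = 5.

-(u - 5)^4/2500 + (u - 5)^3/375 - (u - 5)^2/50 + (u - 5)/5 + ln(5)

[(u - 5)^0] = ln(5);  [(u - 5)^1] = 1/5;  [(u - 5)^2] = -1/50;  [(u - 5)^3] = 1/375;  [(u - 5)^4] = -1/2500.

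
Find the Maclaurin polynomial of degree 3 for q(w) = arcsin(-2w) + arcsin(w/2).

-21*w^3/16 - 3*w/2

Expand each term separately and add.
q(0) = 0
q′(0) = -3/2
q′′(0) = 0
q′′′(0) = -63/8
The Taylor polynomial is Σ q^(k)(0)/k! · w^k.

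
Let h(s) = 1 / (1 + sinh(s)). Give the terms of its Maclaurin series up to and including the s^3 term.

Use the geometric series for the reciprocal, then substitute.
h(0) = 1
h′(0) = -1
h′′(0) = 2
h′′′(0) = -7

-7*s^3/6 + s^2 - s + 1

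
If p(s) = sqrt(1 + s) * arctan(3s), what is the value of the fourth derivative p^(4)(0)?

Expand each factor separately, then convolve coefficients.
The coefficient of s^4 in the expansion is -69/16, so p^(4)(0) = 4! * (-69/16) = -207/2.

-207/2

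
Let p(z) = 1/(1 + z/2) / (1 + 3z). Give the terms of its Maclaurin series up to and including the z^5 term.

-9331*z^5/32 + 1555*z^4/16 - 259*z^3/8 + 43*z^2/4 - 7*z/2 + 1

Multiply the two series term by term and collect like powers.
p(0) = 1
p′(0) = -7/2
p′′(0) = 43/2
p′′′(0) = -777/4
p^(4)(0) = 4665/2
p^(5)(0) = -139965/4
Then c_k = p^(k)(0)/k! gives each Taylor coefficient.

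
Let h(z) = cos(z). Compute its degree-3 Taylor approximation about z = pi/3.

h(pi/3) = 1/2
h′(pi/3) = -sqrt(3)/2
h′′(pi/3) = -1/2
h′′′(pi/3) = sqrt(3)/2

sqrt(3)*(z - pi/3)^3/12 - (z - pi/3)^2/4 - sqrt(3)*(z - pi/3)/2 + 1/2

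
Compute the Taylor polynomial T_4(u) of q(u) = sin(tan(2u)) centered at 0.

Plug the Maclaurin series of the inner function into that of the outer and collect terms.
q(0) = 0
q′(0) = 2
q′′(0) = 0
q′′′(0) = 8
q^(4)(0) = 0
Dividing each by k! gives the coefficients c_0, ..., c_4.

4*u^3/3 + 2*u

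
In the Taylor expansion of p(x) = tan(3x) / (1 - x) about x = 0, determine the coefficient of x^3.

12

Multiply the two series term by term and collect like powers.
[x^0] = 0;  [x^1] = 3;  [x^2] = 3;  [x^3] = 12.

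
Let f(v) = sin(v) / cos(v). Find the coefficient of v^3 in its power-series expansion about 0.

Divide the numerator series by the denominator series (power-series long division).
f(0) = 0
f′(0) = 1
f′′(0) = 0
f′′′(0) = 2
So c_3 = f′′′(0)/3! = 1/3.

1/3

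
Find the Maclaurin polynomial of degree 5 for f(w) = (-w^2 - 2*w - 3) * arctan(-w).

4*w^5/15 - 2*w^4/3 + 2*w^2 + 3*w

Distribute the polynomial across the series and collect like powers.
[w^0] = 0;  [w^1] = 3;  [w^2] = 2;  [w^3] = 0;  [w^4] = -2/3;  [w^5] = 4/15.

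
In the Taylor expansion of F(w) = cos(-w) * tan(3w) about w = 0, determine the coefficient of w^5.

Multiply the two series term by term and collect like powers.
F(0) = 0
F′(0) = 3
F′′(0) = 0
F′′′(0) = 45
F^(4)(0) = 0
F^(5)(0) = 3363

1121/40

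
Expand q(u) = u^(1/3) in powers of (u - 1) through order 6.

-154*(u - 1)^6/6561 + 22*(u - 1)^5/729 - 10*(u - 1)^4/243 + 5*(u - 1)^3/81 - (u - 1)^2/9 + (u - 1)/3 + 1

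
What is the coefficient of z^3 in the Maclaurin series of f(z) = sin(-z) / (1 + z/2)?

-1/12

Write out both Maclaurin series and multiply, keeping only the needed powers.
So c_3 = f′′′(0)/3! = -1/12.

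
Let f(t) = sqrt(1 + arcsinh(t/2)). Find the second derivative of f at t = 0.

Substitute the inner expansion into the outer series and collect powers.
From the series, [t^2] f = -1/32; multiply by 2! = 2 to get -1/16.

-1/16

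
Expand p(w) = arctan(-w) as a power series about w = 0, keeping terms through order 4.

Compute the successive derivatives at the expansion point and divide by k!.
[w^0] = 0;  [w^1] = -1;  [w^2] = 0;  [w^3] = 1/3;  [w^4] = 0.

w^3/3 - w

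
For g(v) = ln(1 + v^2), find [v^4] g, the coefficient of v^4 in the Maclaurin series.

g(0) = 0
g′(0) = 0
g′′(0) = 2
g′′′(0) = 0
g^(4)(0) = -12
The Taylor polynomial is Σ g^(k)(0)/k! · v^k.

-1/2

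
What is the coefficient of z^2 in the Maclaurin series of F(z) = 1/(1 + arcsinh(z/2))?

Plug the Maclaurin series of the inner function into that of the outer and collect terms.
F(0) = 1
F′(0) = -1/2
F′′(0) = 1/2

1/4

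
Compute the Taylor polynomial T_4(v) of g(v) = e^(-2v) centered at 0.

2*v^4/3 - 4*v^3/3 + 2*v^2 - 2*v + 1

Apply the Taylor formula c_k = f^(k)(a)/k!.
g(0) = 1
g′(0) = -2
g′′(0) = 4
g′′′(0) = -8
g^(4)(0) = 16
Then c_k = g^(k)(0)/k! gives each Taylor coefficient.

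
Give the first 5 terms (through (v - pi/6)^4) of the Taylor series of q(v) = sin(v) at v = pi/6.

(v - pi/6)^4/48 - sqrt(3)*(v - pi/6)^3/12 - (v - pi/6)^2/4 + sqrt(3)*(v - pi/6)/2 + 1/2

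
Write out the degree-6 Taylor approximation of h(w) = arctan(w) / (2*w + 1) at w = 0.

Multiply the numerator's expansion by the denominator's geometric series.
h(0) = 0
h′(0) = 1
h′′(0) = -4
h′′′(0) = 22
h^(4)(0) = -176
h^(5)(0) = 1784
h^(6)(0) = -21408

-446*w^6/15 + 223*w^5/15 - 22*w^4/3 + 11*w^3/3 - 2*w^2 + w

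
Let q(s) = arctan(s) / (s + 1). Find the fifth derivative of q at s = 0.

104

Expand 1/(denominator) as a geometric series and multiply by the numerator's series.
The coefficient of s^5 in the expansion is 13/15, so q^(5)(0) = 5! * (13/15) = 104.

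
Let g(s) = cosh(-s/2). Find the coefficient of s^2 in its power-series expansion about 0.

Apply the Taylor formula c_k = f^(k)(a)/k!.
g(0) = 1
g′(0) = 0
g′′(0) = 1/4
So c_2 = g′′(0)/2! = 1/8.

1/8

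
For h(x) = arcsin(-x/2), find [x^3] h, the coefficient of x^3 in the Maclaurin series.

-1/48

[x^0] = 0;  [x^1] = -1/2;  [x^2] = 0;  [x^3] = -1/48.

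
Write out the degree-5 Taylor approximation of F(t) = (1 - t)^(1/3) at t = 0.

-22*t^5/729 - 10*t^4/243 - 5*t^3/81 - t^2/9 - t/3 + 1

[t^0] = 1;  [t^1] = -1/3;  [t^2] = -1/9;  [t^3] = -5/81;  [t^4] = -10/243;  [t^5] = -22/729.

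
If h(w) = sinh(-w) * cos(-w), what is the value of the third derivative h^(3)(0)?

2

Write out both Maclaurin series and multiply, keeping only the needed powers.
From the series, [w^3] h = 1/3; multiply by 3! = 6 to get 2.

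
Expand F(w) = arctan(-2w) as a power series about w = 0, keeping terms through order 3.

8*w^3/3 - 2*w

F(0) = 0
F′(0) = -2
F′′(0) = 0
F′′′(0) = 16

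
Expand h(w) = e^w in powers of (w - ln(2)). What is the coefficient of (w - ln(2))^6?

1/360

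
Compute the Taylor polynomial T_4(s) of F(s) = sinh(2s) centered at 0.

4*s^3/3 + 2*s

Use the known series and substitute for the argument.
[s^0] = 0;  [s^1] = 2;  [s^2] = 0;  [s^3] = 4/3;  [s^4] = 0.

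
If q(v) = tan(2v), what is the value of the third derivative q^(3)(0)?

The coefficient of v^3 in the expansion is 8/3, so q′′′(0) = 3! * (8/3) = 16.

16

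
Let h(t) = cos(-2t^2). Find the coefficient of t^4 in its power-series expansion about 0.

[t^0] = 1;  [t^1] = 0;  [t^2] = 0;  [t^3] = 0;  [t^4] = -2.
So c_4 = h^(4)(0)/4! = -2.

-2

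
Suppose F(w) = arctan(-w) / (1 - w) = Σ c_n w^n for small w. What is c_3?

-2/3

Expand each factor separately, then convolve coefficients.
[w^0] = 0;  [w^1] = -1;  [w^2] = -1;  [w^3] = -2/3.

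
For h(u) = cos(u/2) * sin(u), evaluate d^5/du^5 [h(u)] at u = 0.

61/16

Take the Cauchy product of the two expansions.
From the series, [u^5] h = 61/1920; multiply by 5! = 120 to get 61/16.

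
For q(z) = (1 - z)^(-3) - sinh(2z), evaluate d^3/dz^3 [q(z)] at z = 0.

Expand each term separately and add.
The coefficient of z^3 in the expansion is 26/3, so q′′′(0) = 3! * (26/3) = 52.

52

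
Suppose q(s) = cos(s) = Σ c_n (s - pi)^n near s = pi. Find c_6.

q(pi) = -1
q′(pi) = 0
q′′(pi) = 1
q′′′(pi) = 0
q^(4)(pi) = -1
q^(5)(pi) = 0
q^(6)(pi) = 1
Dividing each by k! gives the coefficients c_0, ..., c_6.

1/720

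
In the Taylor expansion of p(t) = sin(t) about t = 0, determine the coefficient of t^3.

Compute the successive derivatives at the expansion point and divide by k!.
[t^0] = 0;  [t^1] = 1;  [t^2] = 0;  [t^3] = -1/6.

-1/6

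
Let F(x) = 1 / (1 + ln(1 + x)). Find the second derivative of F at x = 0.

Expand as Σ (-1)^k u^k with u equal to the inner function's series.
The coefficient of x^2 in the expansion is 3/2, so F′′(0) = 2! * (3/2) = 3.

3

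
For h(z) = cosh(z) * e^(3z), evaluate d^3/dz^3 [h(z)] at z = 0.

36

Take the Cauchy product of the two expansions.
From the series, [z^3] h = 6; multiply by 3! = 6 to get 36.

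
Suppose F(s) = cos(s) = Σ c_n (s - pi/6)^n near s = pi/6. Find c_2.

[(s - pi/6)^0] = sqrt(3)/2;  [(s - pi/6)^1] = -1/2;  [(s - pi/6)^2] = -sqrt(3)/4.

-sqrt(3)/4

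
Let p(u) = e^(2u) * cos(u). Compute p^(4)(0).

-7

Write out both Maclaurin series and multiply, keeping only the needed powers.
The coefficient of u^4 in the expansion is -7/24, so p^(4)(0) = 4! * (-7/24) = -7.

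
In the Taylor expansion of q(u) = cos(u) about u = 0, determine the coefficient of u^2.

-1/2

q(0) = 1
q′(0) = 0
q′′(0) = -1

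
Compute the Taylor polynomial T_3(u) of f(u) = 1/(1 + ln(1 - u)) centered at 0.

7*u^3/3 + 3*u^2/2 + u + 1

Substitute the inner expansion into the outer series and collect powers.
[u^0] = 1;  [u^1] = 1;  [u^2] = 3/2;  [u^3] = 7/3.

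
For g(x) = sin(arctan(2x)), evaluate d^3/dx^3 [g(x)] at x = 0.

Plug the Maclaurin series of the inner function into that of the outer and collect terms.
The coefficient of x^3 in the expansion is -4, so g′′′(0) = 3! * (-4) = -24.

-24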